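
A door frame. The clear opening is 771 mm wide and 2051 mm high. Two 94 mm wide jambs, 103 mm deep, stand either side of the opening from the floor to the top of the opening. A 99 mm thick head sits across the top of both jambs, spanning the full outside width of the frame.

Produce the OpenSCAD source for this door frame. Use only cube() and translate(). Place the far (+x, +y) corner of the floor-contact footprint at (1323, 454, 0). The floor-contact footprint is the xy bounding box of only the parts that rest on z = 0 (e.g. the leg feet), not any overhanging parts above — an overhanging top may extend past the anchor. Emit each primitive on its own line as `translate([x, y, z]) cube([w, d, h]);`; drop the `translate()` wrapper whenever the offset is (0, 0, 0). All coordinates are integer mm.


translate([364, 351, 0]) cube([94, 103, 2051]);
translate([1229, 351, 0]) cube([94, 103, 2051]);
translate([364, 351, 2051]) cube([959, 103, 99]);


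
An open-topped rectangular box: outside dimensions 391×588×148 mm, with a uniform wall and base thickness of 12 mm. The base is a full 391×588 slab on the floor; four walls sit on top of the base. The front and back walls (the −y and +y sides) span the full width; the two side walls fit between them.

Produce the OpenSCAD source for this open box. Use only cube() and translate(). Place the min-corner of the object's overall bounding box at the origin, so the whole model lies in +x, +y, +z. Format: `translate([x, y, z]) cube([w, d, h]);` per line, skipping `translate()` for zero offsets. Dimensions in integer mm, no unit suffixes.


cube([391, 588, 12]);
translate([0, 0, 12]) cube([391, 12, 136]);
translate([0, 576, 12]) cube([391, 12, 136]);
translate([0, 12, 12]) cube([12, 564, 136]);
translate([379, 12, 12]) cube([12, 564, 136]);


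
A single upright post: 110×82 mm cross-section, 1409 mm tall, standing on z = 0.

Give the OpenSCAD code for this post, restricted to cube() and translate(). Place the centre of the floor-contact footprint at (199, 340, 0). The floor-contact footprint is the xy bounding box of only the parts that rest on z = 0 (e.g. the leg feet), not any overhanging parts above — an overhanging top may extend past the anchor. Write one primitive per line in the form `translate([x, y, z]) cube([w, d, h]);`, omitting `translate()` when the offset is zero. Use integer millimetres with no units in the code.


translate([144, 299, 0]) cube([110, 82, 1409]);


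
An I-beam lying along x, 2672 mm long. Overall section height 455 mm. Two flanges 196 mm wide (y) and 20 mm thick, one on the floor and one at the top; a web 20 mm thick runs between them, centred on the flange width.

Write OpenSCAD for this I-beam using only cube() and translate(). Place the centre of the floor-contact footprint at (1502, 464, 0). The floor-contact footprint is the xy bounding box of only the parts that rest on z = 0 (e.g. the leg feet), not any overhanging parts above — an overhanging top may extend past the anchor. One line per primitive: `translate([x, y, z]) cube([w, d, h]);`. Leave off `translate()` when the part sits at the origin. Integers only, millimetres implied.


translate([166, 366, 0]) cube([2672, 196, 20]);
translate([166, 454, 20]) cube([2672, 20, 415]);
translate([166, 366, 435]) cube([2672, 196, 20]);


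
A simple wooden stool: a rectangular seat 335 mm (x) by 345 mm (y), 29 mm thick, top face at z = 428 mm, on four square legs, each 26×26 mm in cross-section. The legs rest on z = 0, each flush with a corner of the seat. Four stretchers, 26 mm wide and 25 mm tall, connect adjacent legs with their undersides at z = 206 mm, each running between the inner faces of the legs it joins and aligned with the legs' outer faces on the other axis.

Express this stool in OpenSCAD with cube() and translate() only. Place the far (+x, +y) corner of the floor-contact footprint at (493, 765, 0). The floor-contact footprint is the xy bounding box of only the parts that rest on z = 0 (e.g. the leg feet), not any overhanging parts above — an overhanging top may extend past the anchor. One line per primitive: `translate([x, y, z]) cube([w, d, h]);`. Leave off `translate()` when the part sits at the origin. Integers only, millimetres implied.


// leg_h = 428 - 29 = 399
// stretcher span = 335 - 2*26 = 283
translate([158, 420, 399]) cube([335, 345, 29]);
translate([158, 420, 0]) cube([26, 26, 399]);
translate([467, 420, 0]) cube([26, 26, 399]);
translate([158, 739, 0]) cube([26, 26, 399]);
translate([467, 739, 0]) cube([26, 26, 399]);
translate([184, 420, 206]) cube([283, 26, 25]);
translate([184, 739, 206]) cube([283, 26, 25]);
translate([158, 446, 206]) cube([26, 293, 25]);
translate([467, 446, 206]) cube([26, 293, 25]);


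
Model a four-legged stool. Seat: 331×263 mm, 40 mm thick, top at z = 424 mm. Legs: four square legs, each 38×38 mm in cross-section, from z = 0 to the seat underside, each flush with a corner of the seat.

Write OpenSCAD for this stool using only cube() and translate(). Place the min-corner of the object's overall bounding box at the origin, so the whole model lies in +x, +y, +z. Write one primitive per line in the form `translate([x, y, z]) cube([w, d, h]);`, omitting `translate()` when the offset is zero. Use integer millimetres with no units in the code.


translate([0, 0, 384]) cube([331, 263, 40]);
cube([38, 38, 384]);
translate([293, 0, 0]) cube([38, 38, 384]);
translate([0, 225, 0]) cube([38, 38, 384]);
translate([293, 225, 0]) cube([38, 38, 384]);


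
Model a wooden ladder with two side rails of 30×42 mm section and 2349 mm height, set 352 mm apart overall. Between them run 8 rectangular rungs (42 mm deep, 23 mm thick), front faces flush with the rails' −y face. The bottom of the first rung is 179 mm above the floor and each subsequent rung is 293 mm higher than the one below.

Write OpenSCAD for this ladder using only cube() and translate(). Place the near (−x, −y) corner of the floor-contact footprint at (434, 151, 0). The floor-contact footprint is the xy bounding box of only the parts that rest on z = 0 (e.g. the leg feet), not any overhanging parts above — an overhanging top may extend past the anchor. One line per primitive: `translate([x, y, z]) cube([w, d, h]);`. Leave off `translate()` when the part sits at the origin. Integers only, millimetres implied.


translate([434, 151, 0]) cube([30, 42, 2349]);
translate([756, 151, 0]) cube([30, 42, 2349]);
translate([464, 151, 179]) cube([292, 42, 23]);
translate([464, 151, 472]) cube([292, 42, 23]);
translate([464, 151, 765]) cube([292, 42, 23]);
translate([464, 151, 1058]) cube([292, 42, 23]);
translate([464, 151, 1351]) cube([292, 42, 23]);
translate([464, 151, 1644]) cube([292, 42, 23]);
translate([464, 151, 1937]) cube([292, 42, 23]);
translate([464, 151, 2230]) cube([292, 42, 23]);


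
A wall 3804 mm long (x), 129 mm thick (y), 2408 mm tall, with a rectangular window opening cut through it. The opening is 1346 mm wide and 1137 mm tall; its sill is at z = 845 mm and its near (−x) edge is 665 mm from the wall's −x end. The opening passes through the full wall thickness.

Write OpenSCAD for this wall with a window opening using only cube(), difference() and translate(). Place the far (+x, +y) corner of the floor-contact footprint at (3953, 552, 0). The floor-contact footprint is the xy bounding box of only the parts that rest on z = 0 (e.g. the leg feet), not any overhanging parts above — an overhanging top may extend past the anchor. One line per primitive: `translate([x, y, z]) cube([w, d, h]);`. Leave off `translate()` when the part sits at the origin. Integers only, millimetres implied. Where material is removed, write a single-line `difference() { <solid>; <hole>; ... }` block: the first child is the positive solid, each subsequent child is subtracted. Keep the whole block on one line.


difference() { translate([149, 423, 0]) cube([3804, 129, 2408]); translate([814, 423, 845]) cube([1346, 129, 1137]); }


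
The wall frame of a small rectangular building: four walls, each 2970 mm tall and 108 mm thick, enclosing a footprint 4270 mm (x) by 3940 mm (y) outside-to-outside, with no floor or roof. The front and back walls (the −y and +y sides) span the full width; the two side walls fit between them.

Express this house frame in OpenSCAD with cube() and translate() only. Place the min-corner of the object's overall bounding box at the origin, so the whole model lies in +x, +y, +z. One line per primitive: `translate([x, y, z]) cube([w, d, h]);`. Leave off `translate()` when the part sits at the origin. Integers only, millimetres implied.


cube([4270, 108, 2970]);
translate([0, 3832, 0]) cube([4270, 108, 2970]);
translate([0, 108, 0]) cube([108, 3724, 2970]);
translate([4162, 108, 0]) cube([108, 3724, 2970]);


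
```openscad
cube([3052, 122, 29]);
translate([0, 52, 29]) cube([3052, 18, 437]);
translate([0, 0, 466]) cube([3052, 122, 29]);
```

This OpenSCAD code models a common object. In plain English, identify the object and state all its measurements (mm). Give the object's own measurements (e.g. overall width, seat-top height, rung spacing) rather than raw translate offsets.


An I-beam lying along x, 3052 mm long. Overall section height 495 mm. Two flanges 122 mm wide (y) and 29 mm thick, one on the floor and one at the top; a web 18 mm thick runs between them, centred on the flange width.


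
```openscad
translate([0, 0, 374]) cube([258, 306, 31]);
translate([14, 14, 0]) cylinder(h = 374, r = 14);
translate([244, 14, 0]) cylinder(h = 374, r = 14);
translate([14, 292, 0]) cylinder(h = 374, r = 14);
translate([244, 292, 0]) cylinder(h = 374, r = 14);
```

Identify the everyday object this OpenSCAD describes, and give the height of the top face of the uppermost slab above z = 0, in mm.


A stool. The seat height is 405 mm.

A 258×306×31 slab at z = 374 on four corner cylinders — a stool. The seat top is 374 + 31 = 405 mm.


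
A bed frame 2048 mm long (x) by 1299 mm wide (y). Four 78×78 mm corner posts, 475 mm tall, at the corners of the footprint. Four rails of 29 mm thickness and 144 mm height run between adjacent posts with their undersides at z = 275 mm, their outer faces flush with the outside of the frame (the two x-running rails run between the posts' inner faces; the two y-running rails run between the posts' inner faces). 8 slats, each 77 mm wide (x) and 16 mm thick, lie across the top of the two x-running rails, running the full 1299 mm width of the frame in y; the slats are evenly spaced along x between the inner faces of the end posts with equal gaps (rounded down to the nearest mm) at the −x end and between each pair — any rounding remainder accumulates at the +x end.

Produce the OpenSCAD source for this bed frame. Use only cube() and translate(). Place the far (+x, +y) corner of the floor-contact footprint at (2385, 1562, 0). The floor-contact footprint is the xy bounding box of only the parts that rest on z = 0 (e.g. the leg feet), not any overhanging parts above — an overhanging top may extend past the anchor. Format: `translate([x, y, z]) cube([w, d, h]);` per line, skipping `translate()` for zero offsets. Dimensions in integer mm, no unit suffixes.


translate([337, 263, 0]) cube([78, 78, 475]);
translate([337, 1484, 0]) cube([78, 78, 475]);
translate([2307, 263, 0]) cube([78, 78, 475]);
translate([2307, 1484, 0]) cube([78, 78, 475]);
translate([415, 263, 275]) cube([1892, 29, 144]);
translate([415, 1533, 275]) cube([1892, 29, 144]);
translate([337, 341, 275]) cube([29, 1143, 144]);
translate([2356, 341, 275]) cube([29, 1143, 144]);
translate([556, 263, 419]) cube([77, 1299, 16]);
translate([774, 263, 419]) cube([77, 1299, 16]);
translate([992, 263, 419]) cube([77, 1299, 16]);
translate([1210, 263, 419]) cube([77, 1299, 16]);
translate([1428, 263, 419]) cube([77, 1299, 16]);
translate([1646, 263, 419]) cube([77, 1299, 16]);
translate([1864, 263, 419]) cube([77, 1299, 16]);
translate([2082, 263, 419]) cube([77, 1299, 16]);


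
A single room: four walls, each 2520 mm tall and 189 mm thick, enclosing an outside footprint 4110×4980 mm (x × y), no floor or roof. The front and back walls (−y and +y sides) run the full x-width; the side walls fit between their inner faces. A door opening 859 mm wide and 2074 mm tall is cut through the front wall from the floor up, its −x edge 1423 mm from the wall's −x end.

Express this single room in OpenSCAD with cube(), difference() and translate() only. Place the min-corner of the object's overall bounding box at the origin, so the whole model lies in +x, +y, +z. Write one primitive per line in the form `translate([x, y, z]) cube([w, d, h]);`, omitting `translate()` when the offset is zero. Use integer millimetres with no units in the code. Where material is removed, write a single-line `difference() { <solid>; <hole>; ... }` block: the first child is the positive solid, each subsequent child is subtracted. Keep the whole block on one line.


difference() { cube([4110, 189, 2520]); translate([1423, 0, 0]) cube([859, 189, 2074]); }
translate([0, 4791, 0]) cube([4110, 189, 2520]);
translate([0, 189, 0]) cube([189, 4602, 2520]);
translate([3921, 189, 0]) cube([189, 4602, 2520]);


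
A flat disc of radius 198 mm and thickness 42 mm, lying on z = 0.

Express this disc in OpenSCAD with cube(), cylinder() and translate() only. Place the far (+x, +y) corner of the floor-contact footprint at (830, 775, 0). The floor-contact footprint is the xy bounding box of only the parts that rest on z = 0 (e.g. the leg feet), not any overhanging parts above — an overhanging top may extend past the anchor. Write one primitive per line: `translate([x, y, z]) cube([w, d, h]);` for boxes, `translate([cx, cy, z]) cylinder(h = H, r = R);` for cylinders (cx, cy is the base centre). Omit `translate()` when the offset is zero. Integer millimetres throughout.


translate([632, 577, 0]) cylinder(h = 42, r = 198);


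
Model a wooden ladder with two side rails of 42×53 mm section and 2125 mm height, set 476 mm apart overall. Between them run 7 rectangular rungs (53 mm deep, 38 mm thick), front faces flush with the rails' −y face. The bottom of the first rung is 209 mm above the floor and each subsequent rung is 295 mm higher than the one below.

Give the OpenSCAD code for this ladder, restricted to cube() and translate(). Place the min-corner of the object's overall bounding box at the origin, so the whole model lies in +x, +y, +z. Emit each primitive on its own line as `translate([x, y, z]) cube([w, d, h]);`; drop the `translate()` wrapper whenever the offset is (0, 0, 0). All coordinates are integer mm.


// rung span = 476 - 2*42 = 392
// rung[k] z = 209 + k*295
cube([42, 53, 2125]);
translate([434, 0, 0]) cube([42, 53, 2125]);
translate([42, 0, 209]) cube([392, 53, 38]);
translate([42, 0, 504]) cube([392, 53, 38]);
translate([42, 0, 799]) cube([392, 53, 38]);
translate([42, 0, 1094]) cube([392, 53, 38]);
translate([42, 0, 1389]) cube([392, 53, 38]);
translate([42, 0, 1684]) cube([392, 53, 38]);
translate([42, 0, 1979]) cube([392, 53, 38]);


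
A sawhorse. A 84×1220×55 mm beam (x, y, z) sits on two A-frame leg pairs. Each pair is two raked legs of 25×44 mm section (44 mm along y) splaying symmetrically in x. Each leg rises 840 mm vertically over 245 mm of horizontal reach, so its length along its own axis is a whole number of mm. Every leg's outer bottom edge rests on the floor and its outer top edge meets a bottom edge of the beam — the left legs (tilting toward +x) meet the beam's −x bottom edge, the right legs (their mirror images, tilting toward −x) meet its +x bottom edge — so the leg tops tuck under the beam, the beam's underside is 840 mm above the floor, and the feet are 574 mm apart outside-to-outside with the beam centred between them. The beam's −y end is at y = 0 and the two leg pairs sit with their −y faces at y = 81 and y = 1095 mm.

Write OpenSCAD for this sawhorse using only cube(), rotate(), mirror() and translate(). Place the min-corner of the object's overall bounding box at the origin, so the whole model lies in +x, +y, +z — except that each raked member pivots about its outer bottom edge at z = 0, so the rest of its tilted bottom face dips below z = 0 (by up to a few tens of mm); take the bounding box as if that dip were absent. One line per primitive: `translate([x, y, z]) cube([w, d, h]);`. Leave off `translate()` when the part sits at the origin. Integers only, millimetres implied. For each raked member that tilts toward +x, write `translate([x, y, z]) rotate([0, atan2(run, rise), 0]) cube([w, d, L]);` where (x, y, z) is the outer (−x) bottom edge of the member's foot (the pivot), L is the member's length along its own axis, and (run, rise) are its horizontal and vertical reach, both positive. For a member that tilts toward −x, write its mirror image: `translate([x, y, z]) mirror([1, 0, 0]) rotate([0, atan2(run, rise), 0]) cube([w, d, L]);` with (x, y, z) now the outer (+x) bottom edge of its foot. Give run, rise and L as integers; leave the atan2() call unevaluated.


translate([245, 0, 840]) cube([84, 1220, 55]);
translate([0, 81, 0]) rotate([0, atan2(245, 840), 0]) cube([25, 44, 875]);
translate([574, 81, 0]) mirror([1, 0, 0]) rotate([0, atan2(245, 840), 0]) cube([25, 44, 875]);
translate([0, 1095, 0]) rotate([0, atan2(245, 840), 0]) cube([25, 44, 875]);
translate([574, 1095, 0]) mirror([1, 0, 0]) rotate([0, atan2(245, 840), 0]) cube([25, 44, 875]);


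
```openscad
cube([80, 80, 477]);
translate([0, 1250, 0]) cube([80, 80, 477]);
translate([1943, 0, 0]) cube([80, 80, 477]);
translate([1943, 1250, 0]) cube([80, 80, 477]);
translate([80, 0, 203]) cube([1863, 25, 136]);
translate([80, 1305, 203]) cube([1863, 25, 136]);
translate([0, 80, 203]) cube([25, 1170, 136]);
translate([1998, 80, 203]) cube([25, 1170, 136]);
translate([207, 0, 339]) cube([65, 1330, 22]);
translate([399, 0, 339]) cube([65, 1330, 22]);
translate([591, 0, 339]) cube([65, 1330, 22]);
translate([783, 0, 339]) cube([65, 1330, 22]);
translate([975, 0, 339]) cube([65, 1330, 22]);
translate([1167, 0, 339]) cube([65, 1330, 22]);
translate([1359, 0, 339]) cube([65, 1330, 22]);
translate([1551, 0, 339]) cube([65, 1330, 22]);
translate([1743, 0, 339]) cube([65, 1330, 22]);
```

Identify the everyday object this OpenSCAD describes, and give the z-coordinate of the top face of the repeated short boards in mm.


A bed frame. The slat-top height is 361 mm.

Four posts, four rails, and a row of slats — a bed frame. Slats sit on the rails at z = 203 + 136 = 339; with slat thickness 22, the top is 361 mm.


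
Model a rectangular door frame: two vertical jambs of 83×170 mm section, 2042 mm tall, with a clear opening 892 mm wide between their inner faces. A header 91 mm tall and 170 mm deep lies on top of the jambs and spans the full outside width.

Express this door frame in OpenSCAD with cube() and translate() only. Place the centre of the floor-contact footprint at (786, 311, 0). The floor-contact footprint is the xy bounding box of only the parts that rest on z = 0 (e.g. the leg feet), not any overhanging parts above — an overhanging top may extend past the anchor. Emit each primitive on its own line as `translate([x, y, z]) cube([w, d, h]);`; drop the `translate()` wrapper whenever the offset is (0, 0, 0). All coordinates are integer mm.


translate([257, 226, 0]) cube([83, 170, 2042]);
translate([1232, 226, 0]) cube([83, 170, 2042]);
translate([257, 226, 2042]) cube([1058, 170, 91]);


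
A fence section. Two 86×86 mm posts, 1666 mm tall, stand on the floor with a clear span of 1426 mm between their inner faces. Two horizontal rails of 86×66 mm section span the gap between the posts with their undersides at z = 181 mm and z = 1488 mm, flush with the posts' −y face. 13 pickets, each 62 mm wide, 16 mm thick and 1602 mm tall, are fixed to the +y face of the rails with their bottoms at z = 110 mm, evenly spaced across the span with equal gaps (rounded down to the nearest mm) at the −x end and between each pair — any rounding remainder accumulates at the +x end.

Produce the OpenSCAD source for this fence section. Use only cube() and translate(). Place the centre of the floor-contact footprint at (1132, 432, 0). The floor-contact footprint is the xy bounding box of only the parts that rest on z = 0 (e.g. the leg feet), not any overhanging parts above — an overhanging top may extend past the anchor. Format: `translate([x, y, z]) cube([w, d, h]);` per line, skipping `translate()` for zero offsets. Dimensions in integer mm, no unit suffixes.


translate([333, 389, 0]) cube([86, 86, 1666]);
translate([1845, 389, 0]) cube([86, 86, 1666]);
translate([419, 389, 181]) cube([1426, 86, 66]);
translate([419, 389, 1488]) cube([1426, 86, 66]);
translate([463, 475, 110]) cube([62, 16, 1602]);
translate([569, 475, 110]) cube([62, 16, 1602]);
translate([675, 475, 110]) cube([62, 16, 1602]);
translate([781, 475, 110]) cube([62, 16, 1602]);
translate([887, 475, 110]) cube([62, 16, 1602]);
translate([993, 475, 110]) cube([62, 16, 1602]);
translate([1099, 475, 110]) cube([62, 16, 1602]);
translate([1205, 475, 110]) cube([62, 16, 1602]);
translate([1311, 475, 110]) cube([62, 16, 1602]);
translate([1417, 475, 110]) cube([62, 16, 1602]);
translate([1523, 475, 110]) cube([62, 16, 1602]);
translate([1629, 475, 110]) cube([62, 16, 1602]);
translate([1735, 475, 110]) cube([62, 16, 1602]);


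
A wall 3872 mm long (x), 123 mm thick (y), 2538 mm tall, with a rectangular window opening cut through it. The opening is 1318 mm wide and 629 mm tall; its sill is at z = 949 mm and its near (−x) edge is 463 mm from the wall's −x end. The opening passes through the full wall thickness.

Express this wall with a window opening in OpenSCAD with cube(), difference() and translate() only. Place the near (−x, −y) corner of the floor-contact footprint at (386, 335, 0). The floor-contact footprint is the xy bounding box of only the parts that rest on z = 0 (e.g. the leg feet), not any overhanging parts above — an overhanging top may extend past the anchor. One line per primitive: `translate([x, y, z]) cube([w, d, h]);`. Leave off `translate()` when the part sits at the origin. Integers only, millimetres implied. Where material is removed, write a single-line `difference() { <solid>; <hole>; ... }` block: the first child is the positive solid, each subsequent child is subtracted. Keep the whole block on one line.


difference() { translate([386, 335, 0]) cube([3872, 123, 2538]); translate([849, 335, 949]) cube([1318, 123, 629]); }


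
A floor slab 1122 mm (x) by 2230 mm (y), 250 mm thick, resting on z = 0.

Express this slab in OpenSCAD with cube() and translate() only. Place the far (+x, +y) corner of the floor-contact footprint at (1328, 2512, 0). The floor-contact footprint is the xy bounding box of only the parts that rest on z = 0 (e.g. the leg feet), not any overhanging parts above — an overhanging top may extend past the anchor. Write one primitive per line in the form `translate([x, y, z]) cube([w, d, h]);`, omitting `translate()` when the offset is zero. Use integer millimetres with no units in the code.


translate([206, 282, 0]) cube([1122, 2230, 250]);


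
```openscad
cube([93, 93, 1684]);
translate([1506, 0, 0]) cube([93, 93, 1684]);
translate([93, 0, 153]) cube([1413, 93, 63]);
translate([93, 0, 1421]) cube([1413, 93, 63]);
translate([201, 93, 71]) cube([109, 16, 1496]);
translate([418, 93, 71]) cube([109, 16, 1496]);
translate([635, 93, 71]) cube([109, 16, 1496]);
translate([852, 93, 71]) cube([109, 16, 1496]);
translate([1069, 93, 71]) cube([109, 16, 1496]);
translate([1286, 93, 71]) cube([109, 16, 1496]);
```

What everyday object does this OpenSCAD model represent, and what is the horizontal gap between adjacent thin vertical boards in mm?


A fence section. The picket gap is 108 mm.

Two posts, two rails, 6 pickets — a fence section. Span 1413 mm holds 6 pickets of 109 mm with 7 equal gaps: ⌊(1413 − 6·109) / 7⌋ = 108 mm.


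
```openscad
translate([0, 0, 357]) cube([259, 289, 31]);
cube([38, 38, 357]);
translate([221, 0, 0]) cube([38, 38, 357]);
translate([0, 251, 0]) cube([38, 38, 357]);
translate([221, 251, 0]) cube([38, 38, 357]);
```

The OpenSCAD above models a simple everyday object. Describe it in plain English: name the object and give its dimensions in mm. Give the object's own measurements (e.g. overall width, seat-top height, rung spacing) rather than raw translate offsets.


A four-legged stool. The seat is a 259×289×31 mm slab whose top surface is at z = 388 mm; four square legs, each 38×38 mm in cross-section, run from the floor (z = 0) to the underside of the seat, each flush with a corner of the seat.


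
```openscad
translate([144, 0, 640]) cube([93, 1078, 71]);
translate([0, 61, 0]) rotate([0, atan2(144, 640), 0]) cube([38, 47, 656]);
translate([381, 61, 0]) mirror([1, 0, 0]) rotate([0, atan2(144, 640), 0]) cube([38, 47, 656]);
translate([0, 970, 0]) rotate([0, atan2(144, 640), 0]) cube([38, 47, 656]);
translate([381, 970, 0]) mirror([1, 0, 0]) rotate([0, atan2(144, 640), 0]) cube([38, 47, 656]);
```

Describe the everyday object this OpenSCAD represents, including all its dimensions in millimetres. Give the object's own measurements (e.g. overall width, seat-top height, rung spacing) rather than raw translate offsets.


A sawhorse. A 93×1078×71 mm beam (x, y, z) sits on two A-frame leg pairs. Each pair is two raked legs of 38×47 mm section (47 mm along y) splaying symmetrically in x. Each leg rises 640 mm vertically over 144 mm of horizontal reach and is 656 mm long along its own axis. Every leg's outer bottom edge rests on the floor and its outer top edge meets a bottom edge of the beam — the left legs (tilting toward +x) meet the beam's −x bottom edge, the right legs (their mirror images, tilting toward −x) meet its +x bottom edge — so the leg tops tuck under the beam, the beam's underside is 640 mm above the floor, and the feet are 381 mm apart outside-to-outside with the beam centred between them. The two leg pairs are set in 61 mm from either end of the beam.


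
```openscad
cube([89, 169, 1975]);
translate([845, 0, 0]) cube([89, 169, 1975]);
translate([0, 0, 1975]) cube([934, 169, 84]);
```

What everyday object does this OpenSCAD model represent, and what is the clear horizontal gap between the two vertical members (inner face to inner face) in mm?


A door frame. The clear opening width is 756 mm.

Two 1975 mm tall posts with a header on top — a door frame. The left jamb is 89 mm wide at x = 0; the right jamb starts at x = 845. The clear opening is 845 − 89 = 756 mm.


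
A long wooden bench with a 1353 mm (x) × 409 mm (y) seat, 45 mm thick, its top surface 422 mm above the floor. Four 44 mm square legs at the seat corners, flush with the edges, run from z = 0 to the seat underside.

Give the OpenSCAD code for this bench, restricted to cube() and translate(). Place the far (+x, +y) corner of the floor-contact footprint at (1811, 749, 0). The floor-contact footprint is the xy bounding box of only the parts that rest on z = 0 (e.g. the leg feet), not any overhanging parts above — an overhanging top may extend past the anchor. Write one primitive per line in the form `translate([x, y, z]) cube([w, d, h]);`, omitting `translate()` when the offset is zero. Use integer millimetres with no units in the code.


translate([458, 340, 377]) cube([1353, 409, 45]);
translate([458, 340, 0]) cube([44, 44, 377]);
translate([458, 705, 0]) cube([44, 44, 377]);
translate([1767, 340, 0]) cube([44, 44, 377]);
translate([1767, 705, 0]) cube([44, 44, 377]);


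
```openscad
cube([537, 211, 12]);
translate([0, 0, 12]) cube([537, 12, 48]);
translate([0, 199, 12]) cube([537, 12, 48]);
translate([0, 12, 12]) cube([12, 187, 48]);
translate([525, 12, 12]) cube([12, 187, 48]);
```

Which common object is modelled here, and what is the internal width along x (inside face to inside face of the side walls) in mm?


An open box. The internal width is 513 mm.

A 537×211 base slab with four walls standing on it — an open box. The base is 537 mm wide and the walls are 12 mm thick, so the internal width is 537 − 2 × 12 = 513 mm.


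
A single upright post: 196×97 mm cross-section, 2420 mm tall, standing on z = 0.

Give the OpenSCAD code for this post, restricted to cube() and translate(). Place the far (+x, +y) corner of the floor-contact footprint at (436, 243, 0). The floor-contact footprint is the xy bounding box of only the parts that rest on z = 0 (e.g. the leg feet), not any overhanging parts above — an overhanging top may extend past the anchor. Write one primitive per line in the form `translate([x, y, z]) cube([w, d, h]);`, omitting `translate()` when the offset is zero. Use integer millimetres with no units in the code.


translate([240, 146, 0]) cube([196, 97, 2420]);


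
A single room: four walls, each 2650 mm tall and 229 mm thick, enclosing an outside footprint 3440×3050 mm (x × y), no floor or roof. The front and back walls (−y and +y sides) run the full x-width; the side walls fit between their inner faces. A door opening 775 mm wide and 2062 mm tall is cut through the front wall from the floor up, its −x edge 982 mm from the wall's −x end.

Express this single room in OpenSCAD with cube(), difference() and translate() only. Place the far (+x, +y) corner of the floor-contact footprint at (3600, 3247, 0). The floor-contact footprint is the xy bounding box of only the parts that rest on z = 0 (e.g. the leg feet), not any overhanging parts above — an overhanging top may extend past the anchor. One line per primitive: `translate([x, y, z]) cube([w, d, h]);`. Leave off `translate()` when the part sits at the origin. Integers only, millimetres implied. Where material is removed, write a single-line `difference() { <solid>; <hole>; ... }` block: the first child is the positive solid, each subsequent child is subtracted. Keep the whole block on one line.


difference() { translate([160, 197, 0]) cube([3440, 229, 2650]); translate([1142, 197, 0]) cube([775, 229, 2062]); }
translate([160, 3018, 0]) cube([3440, 229, 2650]);
translate([160, 426, 0]) cube([229, 2592, 2650]);
translate([3371, 426, 0]) cube([229, 2592, 2650]);


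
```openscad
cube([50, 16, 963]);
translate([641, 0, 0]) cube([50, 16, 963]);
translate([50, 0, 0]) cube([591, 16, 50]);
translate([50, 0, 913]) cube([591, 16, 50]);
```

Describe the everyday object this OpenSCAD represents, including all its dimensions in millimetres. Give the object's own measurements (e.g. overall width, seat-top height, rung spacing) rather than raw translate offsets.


A rectangular picture frame lying in the x–z plane (depth along y). The opening is 591 mm wide (x) by 863 mm tall (z), surrounded by a border 50 mm wide on all four sides. The frame is 16 mm deep and is made of two full-height vertical stiles with two horizontal rails fitted between them.


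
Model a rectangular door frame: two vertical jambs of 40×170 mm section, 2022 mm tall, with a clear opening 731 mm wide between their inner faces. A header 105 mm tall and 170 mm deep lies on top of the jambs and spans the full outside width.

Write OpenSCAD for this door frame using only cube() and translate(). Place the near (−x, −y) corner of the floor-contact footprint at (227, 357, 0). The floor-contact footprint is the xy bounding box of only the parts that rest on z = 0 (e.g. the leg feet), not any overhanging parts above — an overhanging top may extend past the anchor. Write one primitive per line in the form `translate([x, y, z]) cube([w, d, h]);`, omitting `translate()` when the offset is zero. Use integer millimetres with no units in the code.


translate([227, 357, 0]) cube([40, 170, 2022]);
translate([998, 357, 0]) cube([40, 170, 2022]);
translate([227, 357, 2022]) cube([811, 170, 105]);


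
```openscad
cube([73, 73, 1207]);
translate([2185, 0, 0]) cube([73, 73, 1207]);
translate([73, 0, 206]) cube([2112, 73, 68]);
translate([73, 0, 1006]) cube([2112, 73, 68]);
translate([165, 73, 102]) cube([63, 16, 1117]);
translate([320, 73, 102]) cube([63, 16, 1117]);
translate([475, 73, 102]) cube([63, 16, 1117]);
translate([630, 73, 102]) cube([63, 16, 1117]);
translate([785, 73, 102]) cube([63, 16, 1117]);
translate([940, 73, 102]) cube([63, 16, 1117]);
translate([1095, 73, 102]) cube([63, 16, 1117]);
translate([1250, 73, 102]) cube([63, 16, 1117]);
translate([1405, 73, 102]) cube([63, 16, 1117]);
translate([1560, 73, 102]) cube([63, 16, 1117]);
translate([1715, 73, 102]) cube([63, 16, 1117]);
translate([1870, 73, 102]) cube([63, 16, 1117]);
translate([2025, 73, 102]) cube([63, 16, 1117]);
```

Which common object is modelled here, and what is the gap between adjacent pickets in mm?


A fence section. The picket gap is 92 mm.

Two posts, two rails, 13 pickets — a fence section. Span 2112 mm holds 13 pickets of 63 mm with 14 equal gaps: ⌊(2112 − 13·63) / 14⌋ = 92 mm.


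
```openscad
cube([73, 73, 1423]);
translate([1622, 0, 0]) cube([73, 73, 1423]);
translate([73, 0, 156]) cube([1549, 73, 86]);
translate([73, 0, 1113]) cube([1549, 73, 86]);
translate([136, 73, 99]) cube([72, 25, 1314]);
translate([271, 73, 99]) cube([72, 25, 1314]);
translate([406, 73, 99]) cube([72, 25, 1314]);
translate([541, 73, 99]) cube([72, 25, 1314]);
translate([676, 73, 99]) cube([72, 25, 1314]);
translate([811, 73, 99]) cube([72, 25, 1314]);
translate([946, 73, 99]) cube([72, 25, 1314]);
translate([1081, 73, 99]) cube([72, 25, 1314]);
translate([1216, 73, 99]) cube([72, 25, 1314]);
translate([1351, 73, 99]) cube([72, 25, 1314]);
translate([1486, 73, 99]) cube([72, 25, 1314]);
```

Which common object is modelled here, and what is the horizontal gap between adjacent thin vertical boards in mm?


A fence section. The picket gap is 63 mm.

Two posts, two rails, 11 pickets — a fence section. Span 1549 mm holds 11 pickets of 72 mm with 12 equal gaps: ⌊(1549 − 11·72) / 12⌋ = 63 mm.


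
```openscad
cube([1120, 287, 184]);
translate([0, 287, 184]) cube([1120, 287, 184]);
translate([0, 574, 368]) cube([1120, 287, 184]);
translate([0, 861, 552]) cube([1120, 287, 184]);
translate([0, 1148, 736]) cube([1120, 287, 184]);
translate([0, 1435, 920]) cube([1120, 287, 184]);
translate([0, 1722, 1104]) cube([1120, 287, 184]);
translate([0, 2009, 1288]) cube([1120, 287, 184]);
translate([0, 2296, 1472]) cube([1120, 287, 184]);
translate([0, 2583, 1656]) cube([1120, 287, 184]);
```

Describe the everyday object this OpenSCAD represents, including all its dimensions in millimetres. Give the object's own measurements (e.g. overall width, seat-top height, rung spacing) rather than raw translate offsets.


A straight staircase of 10 solid steps. Each step is 1120 mm wide (x), 287 mm deep (y, the going) and 184 mm tall (the rise). The first step rests on the floor; each subsequent step sits one going further in +y and one rise higher in +z, directly behind and above the previous step with no overlap.


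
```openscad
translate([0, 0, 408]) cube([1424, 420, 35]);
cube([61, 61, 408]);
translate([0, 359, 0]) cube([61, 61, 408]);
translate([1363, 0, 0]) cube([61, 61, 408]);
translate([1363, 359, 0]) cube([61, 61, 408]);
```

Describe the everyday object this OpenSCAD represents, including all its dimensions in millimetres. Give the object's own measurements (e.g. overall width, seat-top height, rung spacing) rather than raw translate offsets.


A bench: a 1424×420 mm seat slab, 35 mm thick, top at z = 443 mm, on four 61×61 mm square legs flush with the seat corners and standing on z = 0.


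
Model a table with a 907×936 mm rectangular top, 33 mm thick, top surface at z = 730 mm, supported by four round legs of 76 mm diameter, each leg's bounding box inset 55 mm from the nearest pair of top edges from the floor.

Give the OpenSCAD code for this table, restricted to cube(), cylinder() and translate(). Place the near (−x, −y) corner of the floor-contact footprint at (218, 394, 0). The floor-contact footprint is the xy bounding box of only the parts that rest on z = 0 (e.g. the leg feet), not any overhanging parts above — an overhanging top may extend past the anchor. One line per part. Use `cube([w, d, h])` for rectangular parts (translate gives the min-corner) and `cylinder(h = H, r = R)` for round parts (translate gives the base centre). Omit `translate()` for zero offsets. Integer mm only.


// leg_h = 730 - 33 = 697
translate([163, 339, 697]) cube([907, 936, 33]);
translate([256, 432, 0]) cylinder(h = 697, r = 38);
translate([977, 432, 0]) cylinder(h = 697, r = 38);
translate([256, 1182, 0]) cylinder(h = 697, r = 38);
translate([977, 1182, 0]) cylinder(h = 697, r = 38);


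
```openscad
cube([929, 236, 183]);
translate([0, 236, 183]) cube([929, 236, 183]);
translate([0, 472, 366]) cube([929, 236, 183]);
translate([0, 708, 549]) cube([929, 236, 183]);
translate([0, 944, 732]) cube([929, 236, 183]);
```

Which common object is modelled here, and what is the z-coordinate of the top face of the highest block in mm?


A staircase. The total rise is 915 mm.

5 identical blocks, each offset up and back from the previous — a staircase. Each step is 183 mm tall and there are 5 of them, so the total rise is 5 × 183 = 915 mm.


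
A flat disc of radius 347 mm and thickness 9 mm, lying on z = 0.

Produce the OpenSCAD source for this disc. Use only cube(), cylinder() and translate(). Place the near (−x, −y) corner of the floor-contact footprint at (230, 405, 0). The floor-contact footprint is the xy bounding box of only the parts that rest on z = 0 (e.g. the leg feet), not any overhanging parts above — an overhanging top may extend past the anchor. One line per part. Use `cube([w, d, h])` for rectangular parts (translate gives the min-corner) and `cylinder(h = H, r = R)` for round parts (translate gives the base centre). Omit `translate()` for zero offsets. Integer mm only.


translate([577, 752, 0]) cylinder(h = 9, r = 347);


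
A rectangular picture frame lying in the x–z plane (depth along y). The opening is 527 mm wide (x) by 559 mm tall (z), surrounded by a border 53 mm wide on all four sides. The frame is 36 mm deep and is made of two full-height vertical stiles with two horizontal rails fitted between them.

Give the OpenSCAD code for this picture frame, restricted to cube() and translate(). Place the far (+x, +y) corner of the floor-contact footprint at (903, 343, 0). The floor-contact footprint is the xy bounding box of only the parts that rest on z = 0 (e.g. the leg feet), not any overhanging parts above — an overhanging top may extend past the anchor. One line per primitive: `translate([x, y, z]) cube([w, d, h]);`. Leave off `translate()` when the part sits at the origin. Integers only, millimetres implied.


translate([270, 307, 0]) cube([53, 36, 665]);
translate([850, 307, 0]) cube([53, 36, 665]);
translate([323, 307, 0]) cube([527, 36, 53]);
translate([323, 307, 612]) cube([527, 36, 53]);


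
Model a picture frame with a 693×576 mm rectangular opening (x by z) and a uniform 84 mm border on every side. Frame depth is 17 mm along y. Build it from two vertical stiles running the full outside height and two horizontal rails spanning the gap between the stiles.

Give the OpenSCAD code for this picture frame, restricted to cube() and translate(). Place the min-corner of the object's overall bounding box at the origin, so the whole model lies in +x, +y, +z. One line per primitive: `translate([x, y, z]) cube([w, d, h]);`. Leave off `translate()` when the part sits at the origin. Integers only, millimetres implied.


cube([84, 17, 744]);
translate([777, 0, 0]) cube([84, 17, 744]);
translate([84, 0, 0]) cube([693, 17, 84]);
translate([84, 0, 660]) cube([693, 17, 84]);


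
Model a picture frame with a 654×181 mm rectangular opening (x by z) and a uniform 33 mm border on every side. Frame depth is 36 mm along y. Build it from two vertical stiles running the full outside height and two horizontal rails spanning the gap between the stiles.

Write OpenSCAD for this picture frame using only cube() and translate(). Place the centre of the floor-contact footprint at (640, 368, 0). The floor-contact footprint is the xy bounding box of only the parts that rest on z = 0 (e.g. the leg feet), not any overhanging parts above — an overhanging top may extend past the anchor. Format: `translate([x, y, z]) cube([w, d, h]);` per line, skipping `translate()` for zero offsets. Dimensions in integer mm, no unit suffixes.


translate([280, 350, 0]) cube([33, 36, 247]);
translate([967, 350, 0]) cube([33, 36, 247]);
translate([313, 350, 0]) cube([654, 36, 33]);
translate([313, 350, 214]) cube([654, 36, 33]);
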